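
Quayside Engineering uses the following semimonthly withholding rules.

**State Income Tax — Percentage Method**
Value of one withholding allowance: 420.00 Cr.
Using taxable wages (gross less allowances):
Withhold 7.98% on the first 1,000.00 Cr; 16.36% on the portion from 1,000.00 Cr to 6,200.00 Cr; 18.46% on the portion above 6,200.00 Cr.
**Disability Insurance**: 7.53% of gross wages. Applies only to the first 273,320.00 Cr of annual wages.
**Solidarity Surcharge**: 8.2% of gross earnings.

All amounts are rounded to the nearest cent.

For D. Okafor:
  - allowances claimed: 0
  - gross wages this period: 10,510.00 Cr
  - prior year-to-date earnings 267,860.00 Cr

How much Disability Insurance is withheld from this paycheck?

411.14 Cr

Disability Insurance: cap 273,320.00 Cr − YTD 267,860.00 Cr = 5,460.00 Cr subject; 7.53% × 5,460.00 Cr = 411.14 Cr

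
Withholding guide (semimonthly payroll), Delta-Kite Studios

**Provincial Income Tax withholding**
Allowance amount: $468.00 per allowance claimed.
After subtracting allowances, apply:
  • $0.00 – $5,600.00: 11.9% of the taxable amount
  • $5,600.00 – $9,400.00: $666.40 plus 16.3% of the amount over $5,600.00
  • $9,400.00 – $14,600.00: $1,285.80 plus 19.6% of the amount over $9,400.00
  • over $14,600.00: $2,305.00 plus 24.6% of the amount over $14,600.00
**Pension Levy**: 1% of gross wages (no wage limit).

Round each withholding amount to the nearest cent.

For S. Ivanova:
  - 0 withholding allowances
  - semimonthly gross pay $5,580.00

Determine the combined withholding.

$719.82

Provincial Income Tax: taxable = $5,580.00
  11.9% × $5,580.00 = $664.02
Pension Levy: 1% × $5,580.00 = $55.80
Total: $664.02 + $55.80 = $719.82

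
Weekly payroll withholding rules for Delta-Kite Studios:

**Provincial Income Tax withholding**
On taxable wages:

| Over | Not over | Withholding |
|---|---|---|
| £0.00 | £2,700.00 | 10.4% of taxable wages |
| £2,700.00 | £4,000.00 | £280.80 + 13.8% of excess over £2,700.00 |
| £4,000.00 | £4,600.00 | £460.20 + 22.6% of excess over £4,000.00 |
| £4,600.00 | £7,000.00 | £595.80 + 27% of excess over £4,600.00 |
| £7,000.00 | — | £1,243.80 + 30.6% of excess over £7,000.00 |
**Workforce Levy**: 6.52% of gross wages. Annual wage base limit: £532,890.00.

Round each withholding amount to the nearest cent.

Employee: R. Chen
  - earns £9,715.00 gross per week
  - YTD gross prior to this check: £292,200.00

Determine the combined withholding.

Provincial Income Tax: taxable = £9,715.00
  £1,243.80 + 30.6% × (£9,715.00 − £7,000.00) = £1,243.80 + 30.6% × £2,715.00 = £2,074.59
Workforce Levy: 6.52% × £9,715.00 = £633.42
Total: £2,074.59 + £633.42 = £2,708.01

£2,708.01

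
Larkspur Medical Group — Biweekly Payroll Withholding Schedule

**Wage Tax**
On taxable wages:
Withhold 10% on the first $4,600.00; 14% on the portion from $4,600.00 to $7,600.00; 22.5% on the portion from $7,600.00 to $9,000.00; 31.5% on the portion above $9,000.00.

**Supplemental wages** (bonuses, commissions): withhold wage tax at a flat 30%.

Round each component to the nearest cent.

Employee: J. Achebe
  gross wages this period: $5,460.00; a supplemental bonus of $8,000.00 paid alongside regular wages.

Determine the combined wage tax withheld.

$2,980.40

Wage Tax: taxable = $5,460.00
  $460.00 + 14% × ($5,460.00 − $4,600.00) = $460.00 + 14% × $860.00 = $580.40
Supplemental (30% flat on bonus): 30% × $8,000.00 = $2,400.00
Total wage tax: $580.40 + $2,400.00 = $2,980.40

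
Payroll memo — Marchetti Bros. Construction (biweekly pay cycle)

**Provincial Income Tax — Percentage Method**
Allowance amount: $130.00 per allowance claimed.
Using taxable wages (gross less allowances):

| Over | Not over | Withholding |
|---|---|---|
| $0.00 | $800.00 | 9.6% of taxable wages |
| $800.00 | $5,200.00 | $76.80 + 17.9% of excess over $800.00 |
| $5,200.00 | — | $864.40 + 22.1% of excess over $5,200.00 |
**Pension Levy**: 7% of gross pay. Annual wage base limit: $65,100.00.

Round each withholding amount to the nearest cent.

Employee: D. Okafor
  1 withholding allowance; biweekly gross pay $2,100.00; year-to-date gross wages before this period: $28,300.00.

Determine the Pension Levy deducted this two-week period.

$147.00

Pension Levy: 7% × $2,100.00 = $147.00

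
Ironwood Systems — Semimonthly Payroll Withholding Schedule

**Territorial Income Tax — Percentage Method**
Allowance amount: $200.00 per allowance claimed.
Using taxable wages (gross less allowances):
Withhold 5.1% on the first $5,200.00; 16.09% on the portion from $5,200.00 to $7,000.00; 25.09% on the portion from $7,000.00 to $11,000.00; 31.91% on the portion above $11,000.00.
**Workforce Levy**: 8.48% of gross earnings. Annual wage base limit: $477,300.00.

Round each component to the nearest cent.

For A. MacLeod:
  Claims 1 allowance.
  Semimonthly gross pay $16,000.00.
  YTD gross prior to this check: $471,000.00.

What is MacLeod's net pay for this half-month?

Territorial Income Tax: taxable = $16,000.00 − 1×$200.00 = $15,800.00
  $1,558.42 + 31.91% × ($15,800.00 − $11,000.00) = $1,558.42 + 31.91% × $4,800.00 = $3,090.10
Workforce Levy: cap $477,300.00 − YTD $471,000.00 = $6,300.00 subject; 8.48% × $6,300.00 = $534.24
Total withheld: $3,090.10 + $534.24 = $3,624.34
Net pay: $16,000.00 − $3,624.34 = $12,375.66

$12,375.66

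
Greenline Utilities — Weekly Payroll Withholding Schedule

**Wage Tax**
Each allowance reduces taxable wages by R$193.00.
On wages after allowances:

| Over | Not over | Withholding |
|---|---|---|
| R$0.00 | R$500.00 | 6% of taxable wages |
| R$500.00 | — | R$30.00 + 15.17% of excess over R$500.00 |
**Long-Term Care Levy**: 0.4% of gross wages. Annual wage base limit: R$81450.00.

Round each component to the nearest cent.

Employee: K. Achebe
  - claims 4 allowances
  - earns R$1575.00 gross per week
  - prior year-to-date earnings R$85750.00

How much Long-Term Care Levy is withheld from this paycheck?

R$0.00

Long-Term Care Levy: YTD R$85750.00 ≥ cap R$81450.00 → R$0.00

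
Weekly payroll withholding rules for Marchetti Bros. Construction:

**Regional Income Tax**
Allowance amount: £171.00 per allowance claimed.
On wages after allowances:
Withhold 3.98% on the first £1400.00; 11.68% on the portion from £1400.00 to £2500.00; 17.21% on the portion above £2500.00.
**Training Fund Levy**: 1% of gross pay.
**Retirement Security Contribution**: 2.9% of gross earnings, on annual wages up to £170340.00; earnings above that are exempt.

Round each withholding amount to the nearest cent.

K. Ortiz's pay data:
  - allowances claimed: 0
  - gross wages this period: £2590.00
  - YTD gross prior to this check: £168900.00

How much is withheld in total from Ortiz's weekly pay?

£267.35

Regional Income Tax: taxable = £2590.00
  £184.20 + 17.21% × (£2590.00 − £2500.00) = £184.20 + 17.21% × £90.00 = £199.69
Training Fund Levy: 1% × £2590.00 = £25.90
Retirement Security Contribution: cap £170340.00 − YTD £168900.00 = £1440.00 subject; 2.9% × £1440.00 = £41.76
Total: £199.69 + £25.90 + £41.76 = £267.35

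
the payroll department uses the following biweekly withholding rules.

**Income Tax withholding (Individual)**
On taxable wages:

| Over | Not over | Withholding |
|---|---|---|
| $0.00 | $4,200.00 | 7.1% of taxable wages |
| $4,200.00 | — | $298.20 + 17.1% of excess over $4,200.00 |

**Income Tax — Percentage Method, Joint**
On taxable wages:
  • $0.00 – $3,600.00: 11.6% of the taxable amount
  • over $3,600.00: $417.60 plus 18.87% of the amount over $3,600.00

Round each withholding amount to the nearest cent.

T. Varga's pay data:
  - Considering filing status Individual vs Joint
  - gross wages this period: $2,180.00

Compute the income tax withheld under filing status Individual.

$154.78

Income Tax (Individual): taxable = $2,180.00
  7.1% × $2,180.00 = $154.78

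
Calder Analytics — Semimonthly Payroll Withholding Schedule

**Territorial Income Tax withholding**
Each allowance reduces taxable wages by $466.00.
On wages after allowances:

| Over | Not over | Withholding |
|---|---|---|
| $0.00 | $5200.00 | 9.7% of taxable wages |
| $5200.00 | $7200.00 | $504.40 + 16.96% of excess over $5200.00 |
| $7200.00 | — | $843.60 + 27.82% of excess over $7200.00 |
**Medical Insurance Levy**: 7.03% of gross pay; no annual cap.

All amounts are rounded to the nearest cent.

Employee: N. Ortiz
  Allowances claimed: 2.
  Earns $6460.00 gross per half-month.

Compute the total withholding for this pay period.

Territorial Income Tax: taxable = $6460.00 − 2×$466.00 = $5528.00
  $504.40 + 16.96% × ($5528.00 − $5200.00) = $504.40 + 16.96% × $328.00 = $560.03
Medical Insurance Levy: 7.03% × $6460.00 = $454.14
Total: $560.03 + $454.14 = $1014.17

$1014.17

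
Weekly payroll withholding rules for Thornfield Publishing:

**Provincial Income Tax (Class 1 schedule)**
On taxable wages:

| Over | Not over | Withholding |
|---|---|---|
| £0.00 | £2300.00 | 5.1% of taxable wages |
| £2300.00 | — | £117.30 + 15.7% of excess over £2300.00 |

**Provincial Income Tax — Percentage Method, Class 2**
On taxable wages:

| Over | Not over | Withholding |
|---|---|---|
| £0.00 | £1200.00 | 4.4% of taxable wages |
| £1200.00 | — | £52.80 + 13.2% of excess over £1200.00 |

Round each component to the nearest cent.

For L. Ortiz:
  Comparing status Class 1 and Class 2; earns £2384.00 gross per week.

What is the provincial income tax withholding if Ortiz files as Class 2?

Provincial Income Tax (Class 2): taxable = £2384.00
  £52.80 + 13.2% × (£2384.00 − £1200.00) = £52.80 + 13.2% × £1184.00 = £209.09

£209.09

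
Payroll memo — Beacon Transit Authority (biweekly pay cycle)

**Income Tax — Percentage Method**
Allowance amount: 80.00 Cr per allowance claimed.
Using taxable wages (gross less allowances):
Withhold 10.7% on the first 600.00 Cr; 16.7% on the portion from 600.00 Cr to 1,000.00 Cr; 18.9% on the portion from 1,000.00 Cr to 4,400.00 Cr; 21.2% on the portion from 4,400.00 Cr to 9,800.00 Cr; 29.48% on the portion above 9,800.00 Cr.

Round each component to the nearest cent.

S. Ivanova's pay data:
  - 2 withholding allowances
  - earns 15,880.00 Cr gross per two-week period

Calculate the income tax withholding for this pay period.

3,663.62 Cr

Income Tax: taxable = 15,880.00 Cr − 2×80.00 Cr = 15,720.00 Cr
  1,918.40 Cr + 29.48% × (15,720.00 Cr − 9,800.00 Cr) = 1,918.40 Cr + 29.48% × 5,920.00 Cr = 3,663.62 Cr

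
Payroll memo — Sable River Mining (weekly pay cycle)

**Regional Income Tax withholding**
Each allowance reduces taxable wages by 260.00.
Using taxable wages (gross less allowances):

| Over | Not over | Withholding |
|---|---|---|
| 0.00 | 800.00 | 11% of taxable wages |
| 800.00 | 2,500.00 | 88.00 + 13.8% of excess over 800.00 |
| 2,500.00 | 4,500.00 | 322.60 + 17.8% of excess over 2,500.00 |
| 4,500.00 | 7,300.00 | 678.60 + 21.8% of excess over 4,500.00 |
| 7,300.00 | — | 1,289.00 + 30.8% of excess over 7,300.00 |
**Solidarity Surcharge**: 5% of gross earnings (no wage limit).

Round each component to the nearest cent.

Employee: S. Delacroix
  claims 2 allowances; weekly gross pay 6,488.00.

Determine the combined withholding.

1,323.02

Regional Income Tax: taxable = 6,488.00 − 2×260.00 = 5,968.00
  678.60 + 21.8% × (5,968.00 − 4,500.00) = 678.60 + 21.8% × 1,468.00 = 998.62
Solidarity Surcharge: 5% × 6,488.00 = 324.40
Total: 998.62 + 324.40 = 1,323.02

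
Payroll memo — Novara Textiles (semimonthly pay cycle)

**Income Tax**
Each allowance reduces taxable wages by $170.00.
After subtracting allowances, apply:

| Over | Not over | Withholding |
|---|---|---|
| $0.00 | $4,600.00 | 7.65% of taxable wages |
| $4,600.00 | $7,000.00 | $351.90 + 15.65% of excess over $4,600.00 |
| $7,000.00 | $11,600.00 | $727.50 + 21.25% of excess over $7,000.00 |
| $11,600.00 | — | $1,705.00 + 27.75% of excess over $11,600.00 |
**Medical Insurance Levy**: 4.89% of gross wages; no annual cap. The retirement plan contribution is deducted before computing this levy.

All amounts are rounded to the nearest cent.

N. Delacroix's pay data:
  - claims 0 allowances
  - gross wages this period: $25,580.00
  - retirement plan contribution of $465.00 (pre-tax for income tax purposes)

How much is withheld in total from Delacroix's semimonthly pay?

$6,683.53

Income Tax: taxable = $25,580.00 − $465.00 = $25,115.00
  $1,705.00 + 27.75% × ($25,115.00 − $11,600.00) = $1,705.00 + 27.75% × $13,515.00 = $5,455.41
Medical Insurance Levy: 4.89% × $25,115.00 = $1,228.12
Total: $5,455.41 + $1,228.12 = $6,683.53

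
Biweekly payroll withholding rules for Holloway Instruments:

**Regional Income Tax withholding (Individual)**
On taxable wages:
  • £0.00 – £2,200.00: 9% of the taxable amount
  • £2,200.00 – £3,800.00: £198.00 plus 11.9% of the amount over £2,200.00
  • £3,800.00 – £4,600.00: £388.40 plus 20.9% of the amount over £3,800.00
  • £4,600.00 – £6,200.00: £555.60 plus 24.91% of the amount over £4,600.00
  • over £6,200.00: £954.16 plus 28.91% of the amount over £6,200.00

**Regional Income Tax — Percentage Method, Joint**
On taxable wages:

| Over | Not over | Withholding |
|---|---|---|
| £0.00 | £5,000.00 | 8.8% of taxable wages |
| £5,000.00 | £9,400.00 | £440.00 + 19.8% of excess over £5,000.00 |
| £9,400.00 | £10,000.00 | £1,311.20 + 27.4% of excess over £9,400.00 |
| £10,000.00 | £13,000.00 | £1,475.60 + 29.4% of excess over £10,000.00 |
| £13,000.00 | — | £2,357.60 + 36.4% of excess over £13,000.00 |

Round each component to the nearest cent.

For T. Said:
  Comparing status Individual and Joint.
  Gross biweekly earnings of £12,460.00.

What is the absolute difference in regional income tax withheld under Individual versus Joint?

Regional Income Tax (Individual): taxable = £12,460.00
  £954.16 + 28.91% × (£12,460.00 − £6,200.00) = £954.16 + 28.91% × £6,260.00 = £2,763.93
Regional Income Tax (Joint): taxable = £12,460.00
  £1,475.60 + 29.4% × (£12,460.00 − £10,000.00) = £1,475.60 + 29.4% × £2,460.00 = £2,198.84
Difference: |£2,763.93 − £2,198.84| = £565.09 (higher under Individual)

£565.09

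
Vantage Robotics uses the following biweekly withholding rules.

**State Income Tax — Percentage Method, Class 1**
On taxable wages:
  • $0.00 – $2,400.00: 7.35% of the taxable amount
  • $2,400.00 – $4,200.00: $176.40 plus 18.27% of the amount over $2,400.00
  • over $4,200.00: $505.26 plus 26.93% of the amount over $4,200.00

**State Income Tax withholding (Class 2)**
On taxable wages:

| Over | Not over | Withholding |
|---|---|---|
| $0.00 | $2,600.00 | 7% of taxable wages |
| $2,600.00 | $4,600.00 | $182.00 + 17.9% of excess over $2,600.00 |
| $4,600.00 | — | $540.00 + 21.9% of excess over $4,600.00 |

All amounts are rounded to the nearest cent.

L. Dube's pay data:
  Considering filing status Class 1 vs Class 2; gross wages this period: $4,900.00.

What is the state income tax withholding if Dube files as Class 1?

State Income Tax (Class 1): taxable = $4,900.00
  $505.26 + 26.93% × ($4,900.00 − $4,200.00) = $505.26 + 26.93% × $700.00 = $693.77

$693.77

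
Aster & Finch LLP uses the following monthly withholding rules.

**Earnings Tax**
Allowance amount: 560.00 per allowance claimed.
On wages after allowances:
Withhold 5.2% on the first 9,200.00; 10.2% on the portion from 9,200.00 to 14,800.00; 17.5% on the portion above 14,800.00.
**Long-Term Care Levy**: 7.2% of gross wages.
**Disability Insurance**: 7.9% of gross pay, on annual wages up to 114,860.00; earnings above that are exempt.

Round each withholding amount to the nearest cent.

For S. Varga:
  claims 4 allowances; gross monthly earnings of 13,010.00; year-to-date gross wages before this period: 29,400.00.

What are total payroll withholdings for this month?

Earnings Tax: taxable = 13,010.00 − 4×560.00 = 10,770.00
  478.40 + 10.2% × (10,770.00 − 9,200.00) = 478.40 + 10.2% × 1,570.00 = 638.54
Long-Term Care Levy: 7.2% × 13,010.00 = 936.72
Disability Insurance: 7.9% × 13,010.00 = 1,027.79
Total: 638.54 + 936.72 + 1,027.79 = 2,603.05

2,603.05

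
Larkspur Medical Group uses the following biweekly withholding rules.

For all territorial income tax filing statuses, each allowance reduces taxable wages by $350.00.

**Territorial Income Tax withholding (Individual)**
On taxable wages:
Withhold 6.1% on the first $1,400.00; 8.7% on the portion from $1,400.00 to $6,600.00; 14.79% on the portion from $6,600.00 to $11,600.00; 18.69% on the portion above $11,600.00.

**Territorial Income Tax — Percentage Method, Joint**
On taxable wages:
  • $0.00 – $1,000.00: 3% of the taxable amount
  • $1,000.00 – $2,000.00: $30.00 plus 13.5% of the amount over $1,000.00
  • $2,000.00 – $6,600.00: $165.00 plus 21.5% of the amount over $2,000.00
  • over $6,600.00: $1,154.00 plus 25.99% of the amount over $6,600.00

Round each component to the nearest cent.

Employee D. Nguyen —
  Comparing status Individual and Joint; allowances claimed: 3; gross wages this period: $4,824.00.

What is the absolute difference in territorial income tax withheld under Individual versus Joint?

$254.47

Territorial Income Tax (Individual): taxable = $4,824.00 − 3×$350.00 = $3,774.00
  $85.40 + 8.7% × ($3,774.00 − $1,400.00) = $85.40 + 8.7% × $2,374.00 = $291.94
Territorial Income Tax (Joint): taxable = $4,824.00 − 3×$350.00 = $3,774.00
  $165.00 + 21.5% × ($3,774.00 − $2,000.00) = $165.00 + 21.5% × $1,774.00 = $546.41
Difference: |$291.94 − $546.41| = $254.47 (higher under Joint)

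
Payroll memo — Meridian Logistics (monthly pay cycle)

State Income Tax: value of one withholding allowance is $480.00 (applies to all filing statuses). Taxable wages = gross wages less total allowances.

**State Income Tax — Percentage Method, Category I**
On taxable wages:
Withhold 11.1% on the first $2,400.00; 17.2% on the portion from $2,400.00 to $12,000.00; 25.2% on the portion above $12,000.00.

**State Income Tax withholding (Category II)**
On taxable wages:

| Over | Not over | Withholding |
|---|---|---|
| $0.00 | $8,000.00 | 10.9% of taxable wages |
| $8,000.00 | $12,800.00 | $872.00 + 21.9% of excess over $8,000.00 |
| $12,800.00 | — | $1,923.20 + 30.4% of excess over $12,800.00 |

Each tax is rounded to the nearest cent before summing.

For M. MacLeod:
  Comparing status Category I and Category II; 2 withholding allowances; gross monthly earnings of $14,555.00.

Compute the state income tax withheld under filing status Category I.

State Income Tax (Category I): taxable = $14,555.00 − 2×$480.00 = $13,595.00
  $1,917.60 + 25.2% × ($13,595.00 − $12,000.00) = $1,917.60 + 25.2% × $1,595.00 = $2,319.54

$2,319.54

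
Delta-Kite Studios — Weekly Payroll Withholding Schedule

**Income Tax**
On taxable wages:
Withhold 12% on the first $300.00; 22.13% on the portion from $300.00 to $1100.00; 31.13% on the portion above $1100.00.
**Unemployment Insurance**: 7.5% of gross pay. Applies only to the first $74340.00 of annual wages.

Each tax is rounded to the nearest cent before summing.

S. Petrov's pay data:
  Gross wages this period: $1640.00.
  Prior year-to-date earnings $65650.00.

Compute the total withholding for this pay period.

Income Tax: taxable = $1640.00
  $213.04 + 31.13% × ($1640.00 − $1100.00) = $213.04 + 31.13% × $540.00 = $381.14
Unemployment Insurance: 7.5% × $1640.00 = $123.00
Total: $381.14 + $123.00 = $504.14

$504.14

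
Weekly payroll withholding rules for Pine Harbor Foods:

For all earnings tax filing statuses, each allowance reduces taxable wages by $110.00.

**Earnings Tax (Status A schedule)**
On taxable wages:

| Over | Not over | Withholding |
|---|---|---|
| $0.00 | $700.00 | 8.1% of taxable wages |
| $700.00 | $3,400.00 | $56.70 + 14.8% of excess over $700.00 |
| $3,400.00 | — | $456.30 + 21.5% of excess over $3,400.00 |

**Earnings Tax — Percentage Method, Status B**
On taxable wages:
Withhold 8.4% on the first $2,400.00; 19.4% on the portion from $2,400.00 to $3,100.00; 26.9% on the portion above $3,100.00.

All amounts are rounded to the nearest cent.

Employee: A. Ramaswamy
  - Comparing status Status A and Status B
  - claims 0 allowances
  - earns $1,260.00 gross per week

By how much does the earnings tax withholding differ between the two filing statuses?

$33.74

Earnings Tax (Status A): taxable = $1,260.00
  $56.70 + 14.8% × ($1,260.00 − $700.00) = $56.70 + 14.8% × $560.00 = $139.58
Earnings Tax (Status B): taxable = $1,260.00
  8.4% × $1,260.00 = $105.84
Difference: |$139.58 − $105.84| = $33.74 (higher under Status A)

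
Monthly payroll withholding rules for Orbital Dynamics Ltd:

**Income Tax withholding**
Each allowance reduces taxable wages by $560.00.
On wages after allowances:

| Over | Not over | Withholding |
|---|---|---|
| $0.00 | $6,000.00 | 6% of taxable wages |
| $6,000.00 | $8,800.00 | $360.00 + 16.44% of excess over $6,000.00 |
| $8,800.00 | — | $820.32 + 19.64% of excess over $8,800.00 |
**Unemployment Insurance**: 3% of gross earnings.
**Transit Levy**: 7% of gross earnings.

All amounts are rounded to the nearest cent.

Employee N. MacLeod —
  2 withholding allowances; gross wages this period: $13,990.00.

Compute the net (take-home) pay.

$10,971.33

Income Tax: taxable = $13,990.00 − 2×$560.00 = $12,870.00
  $820.32 + 19.64% × ($12,870.00 − $8,800.00) = $820.32 + 19.64% × $4,070.00 = $1,619.67
Unemployment Insurance: 3% × $13,990.00 = $419.70
Transit Levy: 7% × $13,990.00 = $979.30
Total withheld: $1,619.67 + $419.70 + $979.30 = $3,018.67
Net pay: $13,990.00 − $3,018.67 = $10,971.33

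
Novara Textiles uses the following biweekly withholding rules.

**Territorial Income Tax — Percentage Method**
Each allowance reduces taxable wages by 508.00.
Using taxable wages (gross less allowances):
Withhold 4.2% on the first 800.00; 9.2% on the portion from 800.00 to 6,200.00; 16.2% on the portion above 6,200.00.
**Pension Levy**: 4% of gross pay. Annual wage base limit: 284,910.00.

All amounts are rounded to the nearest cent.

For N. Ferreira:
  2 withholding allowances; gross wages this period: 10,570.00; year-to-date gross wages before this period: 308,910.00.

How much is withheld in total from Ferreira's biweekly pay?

1,073.75

Territorial Income Tax: taxable = 10,570.00 − 2×508.00 = 9,554.00
  530.40 + 16.2% × (9,554.00 − 6,200.00) = 530.40 + 16.2% × 3,354.00 = 1,073.75
Pension Levy: YTD 308,910.00 ≥ cap 284,910.00 → 0.00
Total: 1,073.75 + 0.00 = 1,073.75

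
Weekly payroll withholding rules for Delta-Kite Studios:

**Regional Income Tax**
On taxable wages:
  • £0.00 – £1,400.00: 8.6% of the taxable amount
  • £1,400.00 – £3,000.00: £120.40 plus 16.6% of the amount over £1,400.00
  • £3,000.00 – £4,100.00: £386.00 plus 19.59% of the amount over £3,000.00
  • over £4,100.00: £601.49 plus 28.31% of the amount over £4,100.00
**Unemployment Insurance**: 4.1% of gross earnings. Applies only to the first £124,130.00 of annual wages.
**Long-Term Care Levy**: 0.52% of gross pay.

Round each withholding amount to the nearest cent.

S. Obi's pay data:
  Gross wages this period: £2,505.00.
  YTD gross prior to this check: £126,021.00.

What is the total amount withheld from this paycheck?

Regional Income Tax: taxable = £2,505.00
  £120.40 + 16.6% × (£2,505.00 − £1,400.00) = £120.40 + 16.6% × £1,105.00 = £303.83
Unemployment Insurance: YTD £126,021.00 ≥ cap £124,130.00 → £0.00
Long-Term Care Levy: 0.52% × £2,505.00 = £13.03
Total: £303.83 + £0.00 + £13.03 = £316.86

£316.86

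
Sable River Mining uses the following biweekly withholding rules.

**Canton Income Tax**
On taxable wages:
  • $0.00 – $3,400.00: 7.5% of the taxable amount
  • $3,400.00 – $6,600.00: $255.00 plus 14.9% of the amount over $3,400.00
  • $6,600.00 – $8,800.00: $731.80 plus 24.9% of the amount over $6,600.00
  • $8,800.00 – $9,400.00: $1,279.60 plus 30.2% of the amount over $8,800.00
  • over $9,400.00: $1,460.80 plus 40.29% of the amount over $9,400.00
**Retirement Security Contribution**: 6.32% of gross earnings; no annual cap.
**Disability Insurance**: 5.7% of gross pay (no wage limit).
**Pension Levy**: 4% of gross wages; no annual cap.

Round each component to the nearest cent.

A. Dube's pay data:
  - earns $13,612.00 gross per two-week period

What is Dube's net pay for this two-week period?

Canton Income Tax: taxable = $13,612.00
  $1,460.80 + 40.29% × ($13,612.00 − $9,400.00) = $1,460.80 + 40.29% × $4,212.00 = $3,157.81
Retirement Security Contribution: 6.32% × $13,612.00 = $860.28
Disability Insurance: 5.7% × $13,612.00 = $775.88
Pension Levy: 4% × $13,612.00 = $544.48
Total withheld: $3,157.81 + $860.28 + $775.88 + $544.48 = $5,338.45
Net pay: $13,612.00 − $5,338.45 = $8,273.55

$8,273.55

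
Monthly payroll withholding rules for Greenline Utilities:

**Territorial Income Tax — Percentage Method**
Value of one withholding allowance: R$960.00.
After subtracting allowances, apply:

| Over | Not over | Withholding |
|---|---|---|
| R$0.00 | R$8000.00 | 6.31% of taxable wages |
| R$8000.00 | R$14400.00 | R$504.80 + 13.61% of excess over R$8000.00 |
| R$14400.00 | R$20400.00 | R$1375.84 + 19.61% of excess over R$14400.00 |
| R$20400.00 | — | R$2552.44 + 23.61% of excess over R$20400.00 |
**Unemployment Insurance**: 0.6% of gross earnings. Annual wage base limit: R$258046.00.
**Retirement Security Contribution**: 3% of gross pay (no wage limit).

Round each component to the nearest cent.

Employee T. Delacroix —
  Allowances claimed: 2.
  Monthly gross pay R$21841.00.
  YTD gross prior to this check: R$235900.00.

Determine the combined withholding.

Territorial Income Tax: taxable = R$21841.00 − 2×R$960.00 = R$19921.00
  R$1375.84 + 19.61% × (R$19921.00 − R$14400.00) = R$1375.84 + 19.61% × R$5521.00 = R$2458.51
Unemployment Insurance: 0.6% × R$21841.00 = R$131.05
Retirement Security Contribution: 3% × R$21841.00 = R$655.23
Total: R$2458.51 + R$131.05 + R$655.23 = R$3244.79

R$3244.79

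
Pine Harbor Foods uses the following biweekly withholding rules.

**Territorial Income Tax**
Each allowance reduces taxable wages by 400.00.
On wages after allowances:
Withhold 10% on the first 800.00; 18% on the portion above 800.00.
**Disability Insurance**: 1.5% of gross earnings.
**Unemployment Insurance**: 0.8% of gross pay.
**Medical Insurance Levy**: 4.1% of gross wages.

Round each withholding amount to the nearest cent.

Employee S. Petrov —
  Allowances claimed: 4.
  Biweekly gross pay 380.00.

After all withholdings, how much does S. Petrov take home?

Territorial Income Tax: taxable = 380.00 − 4×400.00 = -1,220.00
  Taxable ≤ 0 → 0.00
Disability Insurance: 1.5% × 380.00 = 5.70
Unemployment Insurance: 0.8% × 380.00 = 3.04
Medical Insurance Levy: 4.1% × 380.00 = 15.58
Total withheld: 0.00 + 5.70 + 3.04 + 15.58 = 24.32
Net pay: 380.00 − 24.32 = 355.68

355.68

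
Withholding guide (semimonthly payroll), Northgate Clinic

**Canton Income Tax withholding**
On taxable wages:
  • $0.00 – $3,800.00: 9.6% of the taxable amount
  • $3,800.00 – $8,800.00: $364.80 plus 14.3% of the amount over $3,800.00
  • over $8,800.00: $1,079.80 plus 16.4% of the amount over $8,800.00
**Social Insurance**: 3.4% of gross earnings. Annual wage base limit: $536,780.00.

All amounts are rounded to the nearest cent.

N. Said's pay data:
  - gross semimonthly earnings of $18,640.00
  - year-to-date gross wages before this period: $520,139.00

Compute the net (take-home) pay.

$15,380.65

Canton Income Tax: taxable = $18,640.00
  $1,079.80 + 16.4% × ($18,640.00 − $8,800.00) = $1,079.80 + 16.4% × $9,840.00 = $2,693.56
Social Insurance: cap $536,780.00 − YTD $520,139.00 = $16,641.00 subject; 3.4% × $16,641.00 = $565.79
Total withheld: $2,693.56 + $565.79 = $3,259.35
Net pay: $18,640.00 − $3,259.35 = $15,380.65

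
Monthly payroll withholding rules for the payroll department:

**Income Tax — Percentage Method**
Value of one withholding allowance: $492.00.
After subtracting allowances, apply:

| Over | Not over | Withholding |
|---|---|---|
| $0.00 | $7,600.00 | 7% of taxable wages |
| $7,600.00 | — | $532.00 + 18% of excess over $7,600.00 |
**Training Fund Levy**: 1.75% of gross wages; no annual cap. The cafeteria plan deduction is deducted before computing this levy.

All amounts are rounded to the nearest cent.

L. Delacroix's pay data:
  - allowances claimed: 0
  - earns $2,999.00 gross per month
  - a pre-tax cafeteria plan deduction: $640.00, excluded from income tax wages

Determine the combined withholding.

Income Tax: taxable = $2,999.00 − $640.00 = $2,359.00
  7% × $2,359.00 = $165.13
Training Fund Levy: 1.75% × $2,359.00 = $41.28
Total: $165.13 + $41.28 = $206.41

$206.41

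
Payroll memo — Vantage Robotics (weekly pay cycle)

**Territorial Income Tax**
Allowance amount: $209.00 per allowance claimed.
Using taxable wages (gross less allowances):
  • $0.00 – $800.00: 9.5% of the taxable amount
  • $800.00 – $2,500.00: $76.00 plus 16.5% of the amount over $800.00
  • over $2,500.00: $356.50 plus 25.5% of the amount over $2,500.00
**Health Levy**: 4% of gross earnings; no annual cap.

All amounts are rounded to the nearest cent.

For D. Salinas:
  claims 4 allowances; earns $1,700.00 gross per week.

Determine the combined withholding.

Territorial Income Tax: taxable = $1,700.00 − 4×$209.00 = $864.00
  $76.00 + 16.5% × ($864.00 − $800.00) = $76.00 + 16.5% × $64.00 = $86.56
Health Levy: 4% × $1,700.00 = $68.00
Total: $86.56 + $68.00 = $154.56

$154.56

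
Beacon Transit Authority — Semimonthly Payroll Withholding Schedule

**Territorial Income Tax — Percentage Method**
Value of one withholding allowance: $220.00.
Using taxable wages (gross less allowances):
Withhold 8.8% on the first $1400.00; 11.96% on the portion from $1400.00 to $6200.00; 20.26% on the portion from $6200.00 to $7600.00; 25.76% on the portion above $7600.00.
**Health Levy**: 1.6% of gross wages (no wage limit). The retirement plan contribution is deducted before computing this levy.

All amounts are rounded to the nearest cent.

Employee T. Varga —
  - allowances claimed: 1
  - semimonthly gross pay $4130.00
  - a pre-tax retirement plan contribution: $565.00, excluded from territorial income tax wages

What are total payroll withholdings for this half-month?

$412.86

Territorial Income Tax: taxable = $4130.00 − $565.00 − 1×$220.00 = $3345.00
  $123.20 + 11.96% × ($3345.00 − $1400.00) = $123.20 + 11.96% × $1945.00 = $355.82
Health Levy: 1.6% × $3565.00 = $57.04
Total: $355.82 + $57.04 = $412.86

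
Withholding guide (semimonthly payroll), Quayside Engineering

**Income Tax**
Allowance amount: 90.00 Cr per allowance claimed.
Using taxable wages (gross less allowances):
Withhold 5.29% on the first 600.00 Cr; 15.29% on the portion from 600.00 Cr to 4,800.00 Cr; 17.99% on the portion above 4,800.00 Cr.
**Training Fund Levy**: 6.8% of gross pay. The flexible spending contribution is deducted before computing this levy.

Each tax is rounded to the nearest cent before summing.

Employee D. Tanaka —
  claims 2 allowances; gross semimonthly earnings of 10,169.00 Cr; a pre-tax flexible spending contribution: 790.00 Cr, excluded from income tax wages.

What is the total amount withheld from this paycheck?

Income Tax: taxable = 10,169.00 Cr − 790.00 Cr − 2×90.00 Cr = 9,199.00 Cr
  673.92 Cr + 17.99% × (9,199.00 Cr − 4,800.00 Cr) = 673.92 Cr + 17.99% × 4,399.00 Cr = 1,465.30 Cr
Training Fund Levy: 6.8% × 9,379.00 Cr = 637.77 Cr
Total: 1,465.30 Cr + 637.77 Cr = 2,103.07 Cr

2,103.07 Cr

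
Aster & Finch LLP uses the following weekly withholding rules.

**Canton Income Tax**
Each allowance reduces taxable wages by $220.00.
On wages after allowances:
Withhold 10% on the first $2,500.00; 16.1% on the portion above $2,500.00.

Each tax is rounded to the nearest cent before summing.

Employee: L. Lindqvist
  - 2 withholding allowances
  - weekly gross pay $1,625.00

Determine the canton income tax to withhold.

$118.50

Canton Income Tax: taxable = $1,625.00 − 2×$220.00 = $1,185.00
  10% × $1,185.00 = $118.50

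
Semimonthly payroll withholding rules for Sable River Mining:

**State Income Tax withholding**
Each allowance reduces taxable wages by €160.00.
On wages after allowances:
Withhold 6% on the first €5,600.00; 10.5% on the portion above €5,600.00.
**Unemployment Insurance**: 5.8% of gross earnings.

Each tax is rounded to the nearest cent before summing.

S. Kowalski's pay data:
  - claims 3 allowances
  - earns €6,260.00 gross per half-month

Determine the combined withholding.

€717.98

State Income Tax: taxable = €6,260.00 − 3×€160.00 = €5,780.00
  €336.00 + 10.5% × (€5,780.00 − €5,600.00) = €336.00 + 10.5% × €180.00 = €354.90
Unemployment Insurance: 5.8% × €6,260.00 = €363.08
Total: €354.90 + €363.08 = €717.98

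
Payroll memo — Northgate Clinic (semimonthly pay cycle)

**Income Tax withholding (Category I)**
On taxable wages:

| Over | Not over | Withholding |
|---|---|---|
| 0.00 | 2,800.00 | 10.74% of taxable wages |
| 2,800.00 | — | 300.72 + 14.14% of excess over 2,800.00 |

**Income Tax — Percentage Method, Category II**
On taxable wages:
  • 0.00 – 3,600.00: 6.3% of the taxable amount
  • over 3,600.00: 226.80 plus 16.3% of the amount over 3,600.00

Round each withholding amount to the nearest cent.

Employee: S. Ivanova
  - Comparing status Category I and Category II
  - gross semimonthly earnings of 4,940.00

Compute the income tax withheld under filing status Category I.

Income Tax (Category I): taxable = 4,940.00
  300.72 + 14.14% × (4,940.00 − 2,800.00) = 300.72 + 14.14% × 2,140.00 = 603.32

603.32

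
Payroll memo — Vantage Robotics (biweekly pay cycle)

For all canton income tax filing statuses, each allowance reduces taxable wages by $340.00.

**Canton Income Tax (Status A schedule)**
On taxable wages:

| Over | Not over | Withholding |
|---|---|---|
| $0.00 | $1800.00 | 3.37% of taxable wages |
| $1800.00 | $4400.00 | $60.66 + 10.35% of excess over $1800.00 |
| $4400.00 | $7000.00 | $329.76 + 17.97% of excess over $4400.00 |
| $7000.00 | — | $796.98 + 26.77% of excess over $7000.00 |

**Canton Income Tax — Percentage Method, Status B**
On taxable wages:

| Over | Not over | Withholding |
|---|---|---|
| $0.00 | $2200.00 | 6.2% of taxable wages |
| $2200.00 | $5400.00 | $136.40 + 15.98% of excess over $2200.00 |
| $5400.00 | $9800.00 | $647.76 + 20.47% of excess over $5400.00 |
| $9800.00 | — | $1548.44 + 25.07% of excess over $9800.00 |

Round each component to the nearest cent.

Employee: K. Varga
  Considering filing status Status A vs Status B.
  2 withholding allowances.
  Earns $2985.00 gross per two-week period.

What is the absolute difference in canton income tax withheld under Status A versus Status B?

$40.25

Canton Income Tax (Status A): taxable = $2985.00 − 2×$340.00 = $2305.00
  $60.66 + 10.35% × ($2305.00 − $1800.00) = $60.66 + 10.35% × $505.00 = $112.93
Canton Income Tax (Status B): taxable = $2985.00 − 2×$340.00 = $2305.00
  $136.40 + 15.98% × ($2305.00 − $2200.00) = $136.40 + 15.98% × $105.00 = $153.18
Difference: |$112.93 − $153.18| = $40.25 (higher under Status B)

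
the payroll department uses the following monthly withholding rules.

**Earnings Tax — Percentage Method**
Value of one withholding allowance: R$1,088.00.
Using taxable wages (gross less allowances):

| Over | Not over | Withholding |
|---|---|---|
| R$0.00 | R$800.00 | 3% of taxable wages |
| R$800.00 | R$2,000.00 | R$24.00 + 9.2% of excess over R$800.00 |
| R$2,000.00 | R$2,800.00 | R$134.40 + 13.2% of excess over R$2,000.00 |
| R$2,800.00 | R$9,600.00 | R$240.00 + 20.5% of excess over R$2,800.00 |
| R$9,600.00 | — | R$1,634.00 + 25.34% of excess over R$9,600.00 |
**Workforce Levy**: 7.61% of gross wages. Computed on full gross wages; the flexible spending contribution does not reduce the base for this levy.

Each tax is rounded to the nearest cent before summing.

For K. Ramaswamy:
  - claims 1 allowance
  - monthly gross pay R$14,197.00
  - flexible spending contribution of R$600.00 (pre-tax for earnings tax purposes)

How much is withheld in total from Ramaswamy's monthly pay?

Earnings Tax: taxable = R$14,197.00 − R$600.00 − 1×R$1,088.00 = R$12,509.00
  R$1,634.00 + 25.34% × (R$12,509.00 − R$9,600.00) = R$1,634.00 + 25.34% × R$2,909.00 = R$2,371.14
Workforce Levy: 7.61% × R$14,197.00 = R$1,080.39
Total: R$2,371.14 + R$1,080.39 = R$3,451.53

R$3,451.53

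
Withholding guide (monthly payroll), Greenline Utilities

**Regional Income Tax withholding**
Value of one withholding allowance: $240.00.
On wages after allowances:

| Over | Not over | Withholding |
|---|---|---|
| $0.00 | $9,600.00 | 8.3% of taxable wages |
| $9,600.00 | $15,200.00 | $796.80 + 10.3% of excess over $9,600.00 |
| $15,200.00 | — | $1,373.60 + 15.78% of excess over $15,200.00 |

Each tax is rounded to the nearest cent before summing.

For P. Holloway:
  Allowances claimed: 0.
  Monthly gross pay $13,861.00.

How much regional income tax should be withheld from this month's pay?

Regional Income Tax: taxable = $13,861.00
  $796.80 + 10.3% × ($13,861.00 − $9,600.00) = $796.80 + 10.3% × $4,261.00 = $1,235.68

$1,235.68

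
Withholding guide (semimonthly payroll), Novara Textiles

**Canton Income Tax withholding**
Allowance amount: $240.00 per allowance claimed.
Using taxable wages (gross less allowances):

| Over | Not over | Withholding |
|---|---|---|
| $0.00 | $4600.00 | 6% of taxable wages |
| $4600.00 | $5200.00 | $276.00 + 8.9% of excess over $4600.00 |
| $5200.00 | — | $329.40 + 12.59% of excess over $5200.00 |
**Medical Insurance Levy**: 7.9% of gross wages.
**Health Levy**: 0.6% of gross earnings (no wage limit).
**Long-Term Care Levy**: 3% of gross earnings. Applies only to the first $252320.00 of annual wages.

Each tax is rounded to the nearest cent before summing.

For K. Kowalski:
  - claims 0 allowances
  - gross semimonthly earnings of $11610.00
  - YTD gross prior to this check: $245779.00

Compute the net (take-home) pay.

$9290.50

Canton Income Tax: taxable = $11610.00
  $329.40 + 12.59% × ($11610.00 − $5200.00) = $329.40 + 12.59% × $6410.00 = $1136.42
Medical Insurance Levy: 7.9% × $11610.00 = $917.19
Health Levy: 0.6% × $11610.00 = $69.66
Long-Term Care Levy: cap $252320.00 − YTD $245779.00 = $6541.00 subject; 3% × $6541.00 = $196.23
Total withheld: $1136.42 + $917.19 + $69.66 + $196.23 = $2319.50
Net pay: $11610.00 − $2319.50 = $9290.50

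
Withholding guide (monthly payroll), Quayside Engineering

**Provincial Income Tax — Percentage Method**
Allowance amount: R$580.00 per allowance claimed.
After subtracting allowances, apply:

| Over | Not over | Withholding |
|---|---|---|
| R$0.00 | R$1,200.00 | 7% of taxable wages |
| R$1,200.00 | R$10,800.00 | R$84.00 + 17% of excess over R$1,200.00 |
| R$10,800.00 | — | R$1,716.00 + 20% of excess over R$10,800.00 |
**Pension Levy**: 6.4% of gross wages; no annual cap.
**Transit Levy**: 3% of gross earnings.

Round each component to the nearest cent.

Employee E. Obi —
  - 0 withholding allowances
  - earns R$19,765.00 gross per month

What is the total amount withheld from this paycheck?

Provincial Income Tax: taxable = R$19,765.00
  R$1,716.00 + 20% × (R$19,765.00 − R$10,800.00) = R$1,716.00 + 20% × R$8,965.00 = R$3,509.00
Pension Levy: 6.4% × R$19,765.00 = R$1,264.96
Transit Levy: 3% × R$19,765.00 = R$592.95
Total: R$3,509.00 + R$1,264.96 + R$592.95 = R$5,366.91

R$5,366.91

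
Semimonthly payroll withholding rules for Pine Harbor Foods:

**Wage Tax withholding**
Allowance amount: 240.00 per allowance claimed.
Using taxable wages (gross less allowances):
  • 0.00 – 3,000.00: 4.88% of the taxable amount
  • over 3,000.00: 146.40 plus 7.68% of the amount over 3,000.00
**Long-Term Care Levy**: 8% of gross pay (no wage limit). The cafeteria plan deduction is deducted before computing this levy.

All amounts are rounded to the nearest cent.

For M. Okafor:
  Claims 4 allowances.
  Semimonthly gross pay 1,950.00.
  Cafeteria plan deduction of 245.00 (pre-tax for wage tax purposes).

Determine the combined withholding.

172.76

Wage Tax: taxable = 1,950.00 − 245.00 − 4×240.00 = 745.00
  4.88% × 745.00 = 36.36
Long-Term Care Levy: 8% × 1,705.00 = 136.40
Total: 36.36 + 136.40 = 172.76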